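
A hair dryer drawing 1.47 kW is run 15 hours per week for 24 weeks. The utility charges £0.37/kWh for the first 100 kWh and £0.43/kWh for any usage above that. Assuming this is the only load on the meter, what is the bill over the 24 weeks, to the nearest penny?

£221.56

Runtime = 15 h/week × 24 weeks = 360 h
Energy = 1.47 kW × 360 h = 529.2 kWh
Tier 1 (0–100 kWh): 100 × £0.37 = £37
Above 100 kWh: 429.2 × £0.43 = £184.556
Bill = £221.56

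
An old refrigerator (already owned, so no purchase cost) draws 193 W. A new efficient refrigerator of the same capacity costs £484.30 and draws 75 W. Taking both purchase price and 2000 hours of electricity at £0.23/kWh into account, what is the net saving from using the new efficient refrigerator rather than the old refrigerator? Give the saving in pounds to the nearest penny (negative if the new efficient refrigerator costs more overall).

-£430.02

old refrigerator: £0.00 + (193/1000) kW × 2000 h × £0.23 = £0.00 + £88.78 = £88.78
new efficient refrigerator: £484.30 + (75/1000) kW × 2000 h × £0.23 = £484.30 + £34.5 = £518.8
Saving = £88.78 − £518.8 = −£430.02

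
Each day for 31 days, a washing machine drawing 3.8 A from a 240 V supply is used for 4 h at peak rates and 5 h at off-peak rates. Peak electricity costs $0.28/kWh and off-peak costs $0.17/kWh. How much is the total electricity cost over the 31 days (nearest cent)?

$55.70

Power = 3.8 A × 240 V = 912 W = 0.912 kW
Peak energy = 0.912 kW × 4 h × 31 = 113.088 kWh
Off-peak energy = 0.912 kW × 5 h × 31 = 141.36 kWh
Cost = 113.088 × $0.28 + 141.36 × $0.17 = $31.66464 + $24.0312 = $55.70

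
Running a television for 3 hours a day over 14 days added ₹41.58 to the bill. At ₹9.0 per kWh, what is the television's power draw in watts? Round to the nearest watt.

110 W

Energy = ₹41.58 ÷ ₹9.0/kWh = 4.62 kWh
Runtime = 3 h/day × 14 days = 42 h
Power = 4.62 kWh ÷ 42 h = 0.11 kW = 110 W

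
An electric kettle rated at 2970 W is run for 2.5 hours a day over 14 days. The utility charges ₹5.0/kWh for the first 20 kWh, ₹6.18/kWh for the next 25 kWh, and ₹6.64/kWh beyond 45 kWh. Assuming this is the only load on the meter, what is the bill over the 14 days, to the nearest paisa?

Runtime = 2.5 h/day × 14 days = 35 h
Energy = 2.97 kW × 35 h = 103.95 kWh
Tier 1 (0–20 kWh): 20 × ₹5.0 = ₹100
Tier 2 (20–45 kWh): 25 × ₹6.18 = ₹154.5
Above 45 kWh: 58.95 × ₹6.64 = ₹391.428
Bill = ₹645.93

₹645.93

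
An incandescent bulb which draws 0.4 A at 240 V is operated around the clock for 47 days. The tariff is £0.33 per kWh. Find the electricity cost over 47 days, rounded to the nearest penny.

Power = 0.4 A × 240 V = 96 W = 0.096 kW
Runtime = 24 h × 47 = 1128 h
Energy = 0.096 kW × 1128 h = 108.288 kWh
Cost = 108.288 kWh × £0.33/kWh = £35.74

£35.74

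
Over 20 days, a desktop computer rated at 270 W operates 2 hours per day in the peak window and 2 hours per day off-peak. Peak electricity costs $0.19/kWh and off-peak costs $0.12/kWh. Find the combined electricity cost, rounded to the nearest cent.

$3.35

Peak energy = 0.27 kW × 2 h × 20 = 10.8 kWh
Off-peak energy = 0.27 kW × 2 h × 20 = 10.8 kWh
Cost = 10.8 × $0.19 + 10.8 × $0.12 = $2.052 + $1.296 = $3.35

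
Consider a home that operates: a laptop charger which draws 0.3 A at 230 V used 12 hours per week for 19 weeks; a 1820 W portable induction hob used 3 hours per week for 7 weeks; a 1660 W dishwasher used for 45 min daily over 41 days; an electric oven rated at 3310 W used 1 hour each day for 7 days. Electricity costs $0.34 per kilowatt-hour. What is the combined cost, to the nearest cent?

laptop charger: Power = 0.3 A × 230 V = 69 W = 0.069 kW
laptop charger: Runtime = 12 h/week × 19 weeks = 228 h
laptop charger: 0.069 kW × 228 h = 15.732 kWh
portable induction hob: Runtime = 3 h/week × 7 weeks = 21 h
portable induction hob: 1.82 kW × 21 h = 38.22 kWh
dishwasher: Runtime = 45 min × 41 = 1845 min = 30.75 h
dishwasher: 1.66 kW × 30.75 h = 51.045 kWh
electric oven: Runtime = 1 h/day × 7 days = 7 h
electric oven: 3.31 kW × 7 h = 23.17 kWh
Total energy = 128.167 kWh
Cost = 128.167 × $0.34 = $43.58

$43.58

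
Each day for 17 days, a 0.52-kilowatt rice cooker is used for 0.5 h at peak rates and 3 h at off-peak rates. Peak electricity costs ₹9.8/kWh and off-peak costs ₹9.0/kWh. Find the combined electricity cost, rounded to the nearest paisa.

₹282.00

Peak energy = 0.52 kW × 0.5 h × 17 = 4.42 kWh
Off-peak energy = 0.52 kW × 3 h × 17 = 26.52 kWh
Cost = 4.42 × ₹9.8 + 26.52 × ₹9.0 = ₹43.316 + ₹238.68 = ₹282.00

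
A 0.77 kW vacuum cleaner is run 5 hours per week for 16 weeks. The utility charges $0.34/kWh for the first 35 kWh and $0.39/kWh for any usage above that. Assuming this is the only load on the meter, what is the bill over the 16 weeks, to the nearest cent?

$22.27

Runtime = 5 h/week × 16 weeks = 80 h
Energy = 0.77 kW × 80 h = 61.6 kWh
Tier 1 (0–35 kWh): 35 × $0.34 = $11.9
Above 35 kWh: 26.6 × $0.39 = $10.374
Bill = $22.27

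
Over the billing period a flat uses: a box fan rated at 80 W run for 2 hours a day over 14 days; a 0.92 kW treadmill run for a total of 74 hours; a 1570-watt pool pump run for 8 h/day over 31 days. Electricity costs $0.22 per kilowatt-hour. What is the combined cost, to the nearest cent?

box fan: Runtime = 2 h/day × 14 days = 28 h
box fan: 0.08 kW × 28 h = 2.24 kWh
treadmill: 0.92 kW × 74 h = 68.08 kWh
pool pump: Runtime = 8 h/day × 31 days = 248 h
pool pump: 1.57 kW × 248 h = 389.36 kWh
Total energy = 459.68 kWh
Cost = 459.68 × $0.22 = $101.13

$101.13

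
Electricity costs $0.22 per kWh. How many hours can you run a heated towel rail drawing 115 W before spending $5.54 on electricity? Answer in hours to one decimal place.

Energy available = $5.54 ÷ $0.22/kWh = 25.1818 kWh
Hours = 25.1818 kWh ÷ 0.115 kW = 219.0 h

219.0 h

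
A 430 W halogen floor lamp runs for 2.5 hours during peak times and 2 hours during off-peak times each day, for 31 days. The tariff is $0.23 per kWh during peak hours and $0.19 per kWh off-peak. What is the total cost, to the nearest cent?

Peak energy = 0.43 kW × 2.5 h × 31 = 33.325 kWh
Off-peak energy = 0.43 kW × 2 h × 31 = 26.66 kWh
Cost = 33.325 × $0.23 + 26.66 × $0.19 = $7.66475 + $5.0654 = $12.73

$12.73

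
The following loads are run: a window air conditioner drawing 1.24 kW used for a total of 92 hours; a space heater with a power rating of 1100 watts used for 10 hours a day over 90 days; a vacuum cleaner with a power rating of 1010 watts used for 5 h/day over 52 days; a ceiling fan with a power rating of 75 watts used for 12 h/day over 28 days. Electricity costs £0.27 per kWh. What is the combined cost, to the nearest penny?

£375.81

window air conditioner: 1.24 kW × 92 h = 114.08 kWh
space heater: Runtime = 10 h/day × 90 days = 900 h
space heater: 1.1 kW × 900 h = 990 kWh
vacuum cleaner: Runtime = 5 h/day × 52 days = 260 h
vacuum cleaner: 1.01 kW × 260 h = 262.6 kWh
ceiling fan: Runtime = 12 h/day × 28 days = 336 h
ceiling fan: 0.075 kW × 336 h = 25.2 kWh
Total energy = 1391.88 kWh
Cost = 1391.88 × £0.27 = £375.81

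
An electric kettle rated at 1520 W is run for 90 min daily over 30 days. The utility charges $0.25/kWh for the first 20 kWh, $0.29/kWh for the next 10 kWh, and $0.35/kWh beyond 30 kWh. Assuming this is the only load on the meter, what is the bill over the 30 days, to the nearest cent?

$21.34

Runtime = 90 min × 30 = 2700 min = 45 h
Energy = 1.52 kW × 45 h = 68.4 kWh
Tier 1 (0–20 kWh): 20 × $0.25 = $5
Tier 2 (20–30 kWh): 10 × $0.29 = $2.9
Above 30 kWh: 38.4 × $0.35 = $13.44
Bill = $21.34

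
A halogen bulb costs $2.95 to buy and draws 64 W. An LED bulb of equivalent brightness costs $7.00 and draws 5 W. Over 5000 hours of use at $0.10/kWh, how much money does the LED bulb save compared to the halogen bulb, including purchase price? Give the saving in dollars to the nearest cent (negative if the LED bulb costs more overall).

$25.45

halogen bulb: $2.95 + (64/1000) kW × 5000 h × $0.10 = $2.95 + $32 = $34.95
LED bulb: $7.00 + (5/1000) kW × 5000 h × $0.10 = $7.00 + $2.5 = $9.5
Saving = $34.95 − $9.5 = $25.45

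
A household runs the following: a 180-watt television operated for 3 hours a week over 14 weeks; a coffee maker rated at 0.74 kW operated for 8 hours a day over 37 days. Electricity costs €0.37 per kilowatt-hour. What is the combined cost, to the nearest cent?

€83.84

television: Runtime = 3 h/week × 14 weeks = 42 h
television: 0.18 kW × 42 h = 7.56 kWh
coffee maker: Runtime = 8 h/day × 37 days = 296 h
coffee maker: 0.74 kW × 296 h = 219.04 kWh
Total energy = 226.6 kWh
Cost = 226.6 × €0.37 = €83.84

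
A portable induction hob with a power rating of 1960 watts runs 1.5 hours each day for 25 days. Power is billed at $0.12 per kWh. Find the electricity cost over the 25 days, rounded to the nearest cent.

Runtime = 1.5 h/day × 25 days = 37.5 h
Energy = 1.96 kW × 37.5 h = 73.5 kWh
Cost = 73.5 kWh × $0.12/kWh = $8.82

$8.82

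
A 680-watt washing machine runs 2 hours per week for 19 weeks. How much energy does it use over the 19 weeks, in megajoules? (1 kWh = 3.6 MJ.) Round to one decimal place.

Runtime = 2 h/week × 19 weeks = 38 h
Energy = 0.68 kW × 38 h = 25.84 kWh
= 25.84 × 3.6 MJ = 93.0 MJ

93.0 MJ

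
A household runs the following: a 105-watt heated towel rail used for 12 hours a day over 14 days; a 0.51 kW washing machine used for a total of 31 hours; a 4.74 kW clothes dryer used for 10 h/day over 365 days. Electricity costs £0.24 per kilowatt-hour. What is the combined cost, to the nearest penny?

£4160.27

heated towel rail: Runtime = 12 h/day × 14 days = 168 h
heated towel rail: 0.105 kW × 168 h = 17.64 kWh
washing machine: 0.51 kW × 31 h = 15.81 kWh
clothes dryer: Runtime = 10 h/day × 365 days = 3650 h
clothes dryer: 4.74 kW × 3650 h = 17301 kWh
Total energy = 17334.45 kWh
Cost = 17334.45 × £0.24 = £4160.27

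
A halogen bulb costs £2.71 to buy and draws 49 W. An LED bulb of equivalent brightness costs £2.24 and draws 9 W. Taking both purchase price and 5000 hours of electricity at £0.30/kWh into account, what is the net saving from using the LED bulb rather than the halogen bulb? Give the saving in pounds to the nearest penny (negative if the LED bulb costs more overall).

£60.47

halogen bulb: £2.71 + (49/1000) kW × 5000 h × £0.30 = £2.71 + £73.5 = £76.21
LED bulb: £2.24 + (9/1000) kW × 5000 h × £0.30 = £2.24 + £13.5 = £15.74
Saving = £76.21 − £15.74 = £60.47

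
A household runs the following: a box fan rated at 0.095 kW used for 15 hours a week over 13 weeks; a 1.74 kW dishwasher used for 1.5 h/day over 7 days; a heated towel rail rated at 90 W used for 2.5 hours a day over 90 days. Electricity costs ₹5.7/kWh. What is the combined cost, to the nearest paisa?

₹325.16

box fan: Runtime = 15 h/week × 13 weeks = 195 h
box fan: 0.095 kW × 195 h = 18.525 kWh
dishwasher: Runtime = 1.5 h/day × 7 days = 10.5 h
dishwasher: 1.74 kW × 10.5 h = 18.27 kWh
heated towel rail: Runtime = 2.5 h/day × 90 days = 225 h
heated towel rail: 0.09 kW × 225 h = 20.25 kWh
Total energy = 57.045 kWh
Cost = 57.045 × ₹5.7 = ₹325.16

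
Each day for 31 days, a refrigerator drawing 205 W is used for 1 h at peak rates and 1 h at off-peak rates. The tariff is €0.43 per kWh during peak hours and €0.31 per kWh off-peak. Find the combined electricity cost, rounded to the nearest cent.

Peak energy = 0.205 kW × 1 h × 31 = 6.355 kWh
Off-peak energy = 0.205 kW × 1 h × 31 = 6.355 kWh
Cost = 6.355 × €0.43 + 6.355 × €0.31 = €2.73265 + €1.97005 = €4.70

€4.70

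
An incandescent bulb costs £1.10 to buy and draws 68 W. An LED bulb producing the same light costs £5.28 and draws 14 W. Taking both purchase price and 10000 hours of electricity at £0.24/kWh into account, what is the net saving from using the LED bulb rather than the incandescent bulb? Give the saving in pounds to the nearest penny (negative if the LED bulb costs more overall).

£125.42

incandescent bulb: £1.10 + (68/1000) kW × 10000 h × £0.24 = £1.10 + £163.2 = £164.3
LED bulb: £5.28 + (14/1000) kW × 10000 h × £0.24 = £5.28 + £33.6 = £38.88
Saving = £164.3 − £38.88 = £125.42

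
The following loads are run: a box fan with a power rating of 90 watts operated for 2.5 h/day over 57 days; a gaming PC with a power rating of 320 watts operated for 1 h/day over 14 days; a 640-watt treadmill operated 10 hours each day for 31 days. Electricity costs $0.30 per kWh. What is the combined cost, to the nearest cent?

$64.71

box fan: Runtime = 2.5 h/day × 57 days = 142.5 h
box fan: 0.09 kW × 142.5 h = 12.825 kWh
gaming PC: Runtime = 1 h/day × 14 days = 14 h
gaming PC: 0.32 kW × 14 h = 4.48 kWh
treadmill: Runtime = 10 h/day × 31 days = 310 h
treadmill: 0.64 kW × 310 h = 198.4 kWh
Total energy = 215.705 kWh
Cost = 215.705 × $0.30 = $64.71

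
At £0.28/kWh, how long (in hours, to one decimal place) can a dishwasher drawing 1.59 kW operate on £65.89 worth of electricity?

Energy available = £65.89 ÷ £0.28/kWh = 235.3214 kWh
Hours = 235.3214 kWh ÷ 1.59 kW = 148.0 h

148.0 h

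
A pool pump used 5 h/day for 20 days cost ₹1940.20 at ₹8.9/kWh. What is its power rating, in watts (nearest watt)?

Energy = ₹1940.20 ÷ ₹8.9/kWh = 218 kWh
Runtime = 5 h/day × 20 days = 100 h
Power = 218 kWh ÷ 100 h = 2.18 kW = 2180 W

2180 W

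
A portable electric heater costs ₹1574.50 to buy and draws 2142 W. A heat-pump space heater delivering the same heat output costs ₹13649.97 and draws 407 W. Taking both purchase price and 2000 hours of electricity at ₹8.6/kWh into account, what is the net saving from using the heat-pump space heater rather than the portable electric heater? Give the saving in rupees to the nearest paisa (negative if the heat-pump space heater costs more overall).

₹17766.53

portable electric heater: ₹1574.50 + (2142/1000) kW × 2000 h × ₹8.6 = ₹1574.50 + ₹36842.4 = ₹38416.9
heat-pump space heater: ₹13649.97 + (407/1000) kW × 2000 h × ₹8.6 = ₹13649.97 + ₹7000.4 = ₹20650.37
Saving = ₹38416.9 − ₹20650.37 = ₹17766.53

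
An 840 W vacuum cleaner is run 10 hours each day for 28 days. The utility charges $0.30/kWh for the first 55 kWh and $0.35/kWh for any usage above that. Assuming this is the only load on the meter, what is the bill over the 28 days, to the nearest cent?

$79.57

Runtime = 10 h/day × 28 days = 280 h
Energy = 0.84 kW × 280 h = 235.2 kWh
Tier 1 (0–55 kWh): 55 × $0.30 = $16.5
Above 55 kWh: 180.2 × $0.35 = $63.07
Bill = $79.57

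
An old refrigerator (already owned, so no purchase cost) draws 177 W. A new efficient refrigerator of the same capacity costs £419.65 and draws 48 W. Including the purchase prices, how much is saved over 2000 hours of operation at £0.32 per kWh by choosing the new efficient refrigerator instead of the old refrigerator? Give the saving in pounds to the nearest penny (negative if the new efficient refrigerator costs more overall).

old refrigerator: £0.00 + (177/1000) kW × 2000 h × £0.32 = £0.00 + £113.28 = £113.28
new efficient refrigerator: £419.65 + (48/1000) kW × 2000 h × £0.32 = £419.65 + £30.72 = £450.37
Saving = £113.28 − £450.37 = −£337.09

-£337.09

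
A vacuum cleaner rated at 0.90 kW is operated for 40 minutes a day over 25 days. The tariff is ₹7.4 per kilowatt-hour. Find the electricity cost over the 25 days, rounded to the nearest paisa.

Runtime = 40 min × 25 = 1000 min = 16.666666… h
Energy = 0.9 kW × 16.666666… h = 15 kWh
Cost = 15 kWh × ₹7.4/kWh = ₹111.00

₹111.00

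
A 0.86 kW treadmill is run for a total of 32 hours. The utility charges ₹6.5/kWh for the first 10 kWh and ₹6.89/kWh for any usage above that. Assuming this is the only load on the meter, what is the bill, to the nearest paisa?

Energy = 0.86 kW × 32 h = 27.52 kWh
Tier 1 (0–10 kWh): 10 × ₹6.5 = ₹65
Above 10 kWh: 17.52 × ₹6.89 = ₹120.7128
Bill = ₹185.71

₹185.71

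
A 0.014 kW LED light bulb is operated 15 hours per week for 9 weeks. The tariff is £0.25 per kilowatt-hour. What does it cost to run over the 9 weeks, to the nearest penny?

Runtime = 15 h/week × 9 weeks = 135 h
Energy = 0.014 kW × 135 h = 1.89 kWh
Cost = 1.89 kWh × £0.25/kWh = £0.47

£0.47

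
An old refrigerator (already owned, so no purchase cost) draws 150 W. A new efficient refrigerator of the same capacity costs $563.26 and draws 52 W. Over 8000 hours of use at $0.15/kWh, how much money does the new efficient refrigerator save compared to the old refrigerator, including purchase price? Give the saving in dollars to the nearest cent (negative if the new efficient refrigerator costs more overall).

-$445.66

old refrigerator: $0.00 + (150/1000) kW × 8000 h × $0.15 = $0.00 + $180 = $180
new efficient refrigerator: $563.26 + (52/1000) kW × 8000 h × $0.15 = $563.26 + $62.4 = $625.66
Saving = $180 − $625.66 = −$445.66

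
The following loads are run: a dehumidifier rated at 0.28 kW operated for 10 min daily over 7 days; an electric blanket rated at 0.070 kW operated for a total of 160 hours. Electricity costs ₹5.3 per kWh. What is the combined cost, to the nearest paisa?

dehumidifier: Runtime = 10 min × 7 = 70 min = 1.166666… h
dehumidifier: 0.28 kW × 1.166666… h = 0.326666… kWh
electric blanket: 0.07 kW × 160 h = 11.2 kWh
Total energy = 11.526666… kWh
Cost = 11.526666… × ₹5.3 = ₹61.09

₹61.09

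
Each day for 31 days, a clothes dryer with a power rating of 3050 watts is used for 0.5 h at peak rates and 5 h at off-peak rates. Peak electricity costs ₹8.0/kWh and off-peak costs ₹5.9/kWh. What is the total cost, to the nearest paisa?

Peak energy = 3.05 kW × 0.5 h × 31 = 47.275 kWh
Off-peak energy = 3.05 kW × 5 h × 31 = 472.75 kWh
Cost = 47.275 × ₹8.0 + 472.75 × ₹5.9 = ₹378.2 + ₹2789.225 = ₹3167.43

₹3167.43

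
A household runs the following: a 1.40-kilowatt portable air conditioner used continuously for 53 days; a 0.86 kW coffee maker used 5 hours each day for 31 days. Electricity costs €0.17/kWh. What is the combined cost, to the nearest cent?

€325.40

portable air conditioner: Runtime = 24 h × 53 = 1272 h
portable air conditioner: 1.4 kW × 1272 h = 1780.8 kWh
coffee maker: Runtime = 5 h/day × 31 days = 155 h
coffee maker: 0.86 kW × 155 h = 133.3 kWh
Total energy = 1914.1 kWh
Cost = 1914.1 × €0.17 = €325.40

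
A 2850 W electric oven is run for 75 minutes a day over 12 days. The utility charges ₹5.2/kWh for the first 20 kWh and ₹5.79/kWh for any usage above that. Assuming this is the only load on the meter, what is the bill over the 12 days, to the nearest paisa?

₹235.72

Runtime = 75 min × 12 = 900 min = 15 h
Energy = 2.85 kW × 15 h = 42.75 kWh
Tier 1 (0–20 kWh): 20 × ₹5.2 = ₹104
Above 20 kWh: 22.75 × ₹5.79 = ₹131.7225
Bill = ₹235.72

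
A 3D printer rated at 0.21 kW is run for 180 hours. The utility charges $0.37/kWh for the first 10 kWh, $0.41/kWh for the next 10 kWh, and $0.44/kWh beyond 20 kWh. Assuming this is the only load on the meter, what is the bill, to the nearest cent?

Energy = 0.21 kW × 180 h = 37.8 kWh
Tier 1 (0–10 kWh): 10 × $0.37 = $3.7
Tier 2 (10–20 kWh): 10 × $0.41 = $4.1
Above 20 kWh: 17.8 × $0.44 = $7.832
Bill = $15.63

$15.63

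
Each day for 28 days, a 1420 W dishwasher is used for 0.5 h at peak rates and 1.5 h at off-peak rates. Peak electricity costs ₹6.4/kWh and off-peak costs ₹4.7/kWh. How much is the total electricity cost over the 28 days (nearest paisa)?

Peak energy = 1.42 kW × 0.5 h × 28 = 19.88 kWh
Off-peak energy = 1.42 kW × 1.5 h × 28 = 59.64 kWh
Cost = 19.88 × ₹6.4 + 59.64 × ₹4.7 = ₹127.232 + ₹280.308 = ₹407.54

₹407.54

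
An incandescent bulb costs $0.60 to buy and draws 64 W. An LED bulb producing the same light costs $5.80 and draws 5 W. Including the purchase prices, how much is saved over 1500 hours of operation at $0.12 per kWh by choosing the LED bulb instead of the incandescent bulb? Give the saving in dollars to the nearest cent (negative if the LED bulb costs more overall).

incandescent bulb: $0.60 + (64/1000) kW × 1500 h × $0.12 = $0.60 + $11.52 = $12.12
LED bulb: $5.80 + (5/1000) kW × 1500 h × $0.12 = $5.80 + $0.9 = $6.7
Saving = $12.12 − $6.7 = $5.42

$5.42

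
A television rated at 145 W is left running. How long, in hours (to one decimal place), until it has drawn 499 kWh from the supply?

3441.4 h

Hours = 499 kWh ÷ 0.145 kW = 3441.4 h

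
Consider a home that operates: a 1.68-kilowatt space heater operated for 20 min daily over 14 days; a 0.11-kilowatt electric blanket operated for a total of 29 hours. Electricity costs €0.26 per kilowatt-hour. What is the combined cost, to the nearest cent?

€2.87

space heater: Runtime = 20 min × 14 = 280 min = 4.666666… h
space heater: 1.68 kW × 4.666666… h = 7.84 kWh
electric blanket: 0.11 kW × 29 h = 3.19 kWh
Total energy = 11.03 kWh
Cost = 11.03 × €0.26 = €2.87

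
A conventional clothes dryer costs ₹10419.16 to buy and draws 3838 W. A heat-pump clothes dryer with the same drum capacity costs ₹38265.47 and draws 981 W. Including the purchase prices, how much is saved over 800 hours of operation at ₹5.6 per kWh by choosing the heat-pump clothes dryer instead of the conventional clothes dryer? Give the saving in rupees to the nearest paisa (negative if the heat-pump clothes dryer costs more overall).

conventional clothes dryer: ₹10419.16 + (3838/1000) kW × 800 h × ₹5.6 = ₹10419.16 + ₹17194.24 = ₹27613.4
heat-pump clothes dryer: ₹38265.47 + (981/1000) kW × 800 h × ₹5.6 = ₹38265.47 + ₹4394.88 = ₹42660.35
Saving = ₹27613.4 − ₹42660.35 = −₹15046.95

-₹15046.95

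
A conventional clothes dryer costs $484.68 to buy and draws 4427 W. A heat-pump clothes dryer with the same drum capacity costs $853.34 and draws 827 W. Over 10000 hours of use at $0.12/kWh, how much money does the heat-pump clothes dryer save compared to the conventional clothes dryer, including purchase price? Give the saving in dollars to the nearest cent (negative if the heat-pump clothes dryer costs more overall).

conventional clothes dryer: $484.68 + (4427/1000) kW × 10000 h × $0.12 = $484.68 + $5312.4 = $5797.08
heat-pump clothes dryer: $853.34 + (827/1000) kW × 10000 h × $0.12 = $853.34 + $992.4 = $1845.74
Saving = $5797.08 − $1845.74 = $3951.34

$3951.34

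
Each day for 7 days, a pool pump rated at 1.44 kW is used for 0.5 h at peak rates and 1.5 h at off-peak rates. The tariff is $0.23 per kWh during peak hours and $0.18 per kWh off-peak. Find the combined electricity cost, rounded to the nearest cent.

Peak energy = 1.44 kW × 0.5 h × 7 = 5.04 kWh
Off-peak energy = 1.44 kW × 1.5 h × 7 = 15.12 kWh
Cost = 5.04 × $0.23 + 15.12 × $0.18 = $1.1592 + $2.7216 = $3.88

$3.88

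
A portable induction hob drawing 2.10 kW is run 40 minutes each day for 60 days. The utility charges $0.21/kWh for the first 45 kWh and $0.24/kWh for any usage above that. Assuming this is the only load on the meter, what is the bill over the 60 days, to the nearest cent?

Runtime = 40 min × 60 = 2400 min = 40 h
Energy = 2.1 kW × 40 h = 84 kWh
Tier 1 (0–45 kWh): 45 × $0.21 = $9.45
Above 45 kWh: 39 × $0.24 = $9.36
Bill = $18.81

$18.81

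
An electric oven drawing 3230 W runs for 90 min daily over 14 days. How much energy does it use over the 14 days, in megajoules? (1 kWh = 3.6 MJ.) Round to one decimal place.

Runtime = 90 min × 14 = 1260 min = 21 h
Energy = 3.23 kW × 21 h = 67.83 kWh
= 67.83 × 3.6 MJ = 244.2 MJ

244.2 MJ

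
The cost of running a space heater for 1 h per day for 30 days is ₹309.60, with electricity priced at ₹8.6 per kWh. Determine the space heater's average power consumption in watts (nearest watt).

1200 W

Energy = ₹309.60 ÷ ₹8.6/kWh = 36 kWh
Runtime = 1 h/day × 30 days = 30 h
Power = 36 kWh ÷ 30 h = 1.2 kW = 1200 W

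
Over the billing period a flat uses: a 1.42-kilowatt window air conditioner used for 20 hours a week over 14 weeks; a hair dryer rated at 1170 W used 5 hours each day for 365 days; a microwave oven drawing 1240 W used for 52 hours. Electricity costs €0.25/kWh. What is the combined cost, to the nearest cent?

€649.33

window air conditioner: Runtime = 20 h/week × 14 weeks = 280 h
window air conditioner: 1.42 kW × 280 h = 397.6 kWh
hair dryer: Runtime = 5 h/day × 365 days = 1825 h
hair dryer: 1.17 kW × 1825 h = 2135.25 kWh
microwave oven: 1.24 kW × 52 h = 64.48 kWh
Total energy = 2597.33 kWh
Cost = 2597.33 × €0.25 = €649.33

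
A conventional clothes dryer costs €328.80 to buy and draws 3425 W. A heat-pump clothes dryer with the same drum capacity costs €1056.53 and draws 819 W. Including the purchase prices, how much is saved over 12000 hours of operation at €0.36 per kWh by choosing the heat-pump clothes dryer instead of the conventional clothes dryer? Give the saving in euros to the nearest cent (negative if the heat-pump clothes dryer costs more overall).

conventional clothes dryer: €328.80 + (3425/1000) kW × 12000 h × €0.36 = €328.80 + €14796 = €15124.8
heat-pump clothes dryer: €1056.53 + (819/1000) kW × 12000 h × €0.36 = €1056.53 + €3538.08 = €4594.61
Saving = €15124.8 − €4594.61 = €10530.19

€10530.19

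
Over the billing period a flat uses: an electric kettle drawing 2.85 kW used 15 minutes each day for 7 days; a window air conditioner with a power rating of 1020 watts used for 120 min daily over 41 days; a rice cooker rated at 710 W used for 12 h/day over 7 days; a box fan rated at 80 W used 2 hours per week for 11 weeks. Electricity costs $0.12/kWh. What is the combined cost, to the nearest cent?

$18.00

electric kettle: Runtime = 15 min × 7 = 105 min = 1.75 h
electric kettle: 2.85 kW × 1.75 h = 4.9875 kWh
window air conditioner: Runtime = 120 min × 41 = 4920 min = 82 h
window air conditioner: 1.02 kW × 82 h = 83.64 kWh
rice cooker: Runtime = 12 h/day × 7 days = 84 h
rice cooker: 0.71 kW × 84 h = 59.64 kWh
box fan: Runtime = 2 h/week × 11 weeks = 22 h
box fan: 0.08 kW × 22 h = 1.76 kWh
Total energy = 150.0275 kWh
Cost = 150.0275 × $0.12 = $18.00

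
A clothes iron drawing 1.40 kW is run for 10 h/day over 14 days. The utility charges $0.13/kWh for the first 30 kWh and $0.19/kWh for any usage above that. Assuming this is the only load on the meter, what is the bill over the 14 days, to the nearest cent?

Runtime = 10 h/day × 14 days = 140 h
Energy = 1.4 kW × 140 h = 196 kWh
Tier 1 (0–30 kWh): 30 × $0.13 = $3.9
Above 30 kWh: 166 × $0.19 = $31.54
Bill = $35.44

$35.44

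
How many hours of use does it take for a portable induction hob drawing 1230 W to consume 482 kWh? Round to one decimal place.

Hours = 482 kWh ÷ 1.23 kW = 391.9 h

391.9 h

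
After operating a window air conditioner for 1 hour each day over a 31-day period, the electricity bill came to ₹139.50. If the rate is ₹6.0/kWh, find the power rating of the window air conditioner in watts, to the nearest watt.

750 W

Energy = ₹139.50 ÷ ₹6.0/kWh = 23.25 kWh
Runtime = 1 h/day × 31 days = 31 h
Power = 23.25 kWh ÷ 31 h = 0.75 kW = 750 W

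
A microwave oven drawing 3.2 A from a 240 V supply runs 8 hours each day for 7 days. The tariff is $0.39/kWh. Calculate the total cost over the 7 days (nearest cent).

$16.77

Power = 3.2 A × 240 V = 768 W = 0.768 kW
Runtime = 8 h/day × 7 days = 56 h
Energy = 0.768 kW × 56 h = 43.008 kWh
Cost = 43.008 kWh × $0.39/kWh = $16.77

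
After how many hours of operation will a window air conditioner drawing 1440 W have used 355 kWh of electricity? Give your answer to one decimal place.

246.5 h

Hours = 355 kWh ÷ 1.44 kW = 246.5 h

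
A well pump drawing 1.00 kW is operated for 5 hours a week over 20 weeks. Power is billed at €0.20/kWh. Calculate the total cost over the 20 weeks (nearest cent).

Runtime = 5 h/week × 20 weeks = 100 h
Energy = 1 kW × 100 h = 100 kWh
Cost = 100 kWh × €0.20/kWh = €20.00

€20.00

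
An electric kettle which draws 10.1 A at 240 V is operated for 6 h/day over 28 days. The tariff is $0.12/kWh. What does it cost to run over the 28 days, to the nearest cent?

Power = 10.1 A × 240 V = 2424 W = 2.424 kW
Runtime = 6 h/day × 28 days = 168 h
Energy = 2.424 kW × 168 h = 407.232 kWh
Cost = 407.232 kWh × $0.12/kWh = $48.87

$48.87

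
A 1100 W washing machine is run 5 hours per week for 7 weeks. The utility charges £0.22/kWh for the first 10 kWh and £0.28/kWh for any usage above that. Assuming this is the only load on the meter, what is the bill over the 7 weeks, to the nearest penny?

£10.18

Runtime = 5 h/week × 7 weeks = 35 h
Energy = 1.1 kW × 35 h = 38.5 kWh
Tier 1 (0–10 kWh): 10 × £0.22 = £2.2
Above 10 kWh: 28.5 × £0.28 = £7.98
Bill = £10.18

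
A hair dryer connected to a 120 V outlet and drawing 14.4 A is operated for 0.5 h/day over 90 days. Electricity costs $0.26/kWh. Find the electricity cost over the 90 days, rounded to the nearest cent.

Power = 14.4 A × 120 V = 1728 W = 1.728 kW
Runtime = 0.5 h/day × 90 days = 45 h
Energy = 1.728 kW × 45 h = 77.76 kWh
Cost = 77.76 kWh × $0.26/kWh = $20.22

$20.22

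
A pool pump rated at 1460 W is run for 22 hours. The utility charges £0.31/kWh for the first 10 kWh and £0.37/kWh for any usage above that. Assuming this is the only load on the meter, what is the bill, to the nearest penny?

Energy = 1.46 kW × 22 h = 32.12 kWh
Tier 1 (0–10 kWh): 10 × £0.31 = £3.1
Above 10 kWh: 22.12 × £0.37 = £8.1844
Bill = £11.28

£11.28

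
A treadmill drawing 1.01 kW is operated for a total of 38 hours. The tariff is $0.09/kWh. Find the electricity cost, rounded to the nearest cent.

$3.45

Energy = 1.01 kW × 38 h = 38.38 kWh
Cost = 38.38 kWh × $0.09/kWh = $3.45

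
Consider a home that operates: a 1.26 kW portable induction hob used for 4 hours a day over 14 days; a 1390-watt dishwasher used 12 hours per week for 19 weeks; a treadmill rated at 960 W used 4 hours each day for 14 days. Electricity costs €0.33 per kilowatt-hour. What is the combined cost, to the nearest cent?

portable induction hob: Runtime = 4 h/day × 14 days = 56 h
portable induction hob: 1.26 kW × 56 h = 70.56 kWh
dishwasher: Runtime = 12 h/week × 19 weeks = 228 h
dishwasher: 1.39 kW × 228 h = 316.92 kWh
treadmill: Runtime = 4 h/day × 14 days = 56 h
treadmill: 0.96 kW × 56 h = 53.76 kWh
Total energy = 441.24 kWh
Cost = 441.24 × €0.33 = €145.61

€145.61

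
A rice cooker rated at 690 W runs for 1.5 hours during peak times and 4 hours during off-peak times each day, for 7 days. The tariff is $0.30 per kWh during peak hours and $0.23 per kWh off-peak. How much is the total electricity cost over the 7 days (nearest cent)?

Peak energy = 0.69 kW × 1.5 h × 7 = 7.245 kWh
Off-peak energy = 0.69 kW × 4 h × 7 = 19.32 kWh
Cost = 7.245 × $0.30 + 19.32 × $0.23 = $2.1735 + $4.4436 = $6.62

$6.62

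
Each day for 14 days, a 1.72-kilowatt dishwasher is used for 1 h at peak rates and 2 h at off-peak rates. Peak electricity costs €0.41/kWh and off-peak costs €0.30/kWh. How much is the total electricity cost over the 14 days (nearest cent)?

€24.32

Peak energy = 1.72 kW × 1 h × 14 = 24.08 kWh
Off-peak energy = 1.72 kW × 2 h × 14 = 48.16 kWh
Cost = 24.08 × €0.41 + 48.16 × €0.30 = €9.8728 + €14.448 = €24.32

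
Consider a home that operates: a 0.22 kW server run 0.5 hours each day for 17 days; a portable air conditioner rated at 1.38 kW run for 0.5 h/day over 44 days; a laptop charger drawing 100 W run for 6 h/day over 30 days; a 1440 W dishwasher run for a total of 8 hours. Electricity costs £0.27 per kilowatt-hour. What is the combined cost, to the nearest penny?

server: Runtime = 0.5 h/day × 17 days = 8.5 h
server: 0.22 kW × 8.5 h = 1.87 kWh
portable air conditioner: Runtime = 0.5 h/day × 44 days = 22 h
portable air conditioner: 1.38 kW × 22 h = 30.36 kWh
laptop charger: Runtime = 6 h/day × 30 days = 180 h
laptop charger: 0.1 kW × 180 h = 18 kWh
dishwasher: 1.44 kW × 8 h = 11.52 kWh
Total energy = 61.75 kWh
Cost = 61.75 × £0.27 = £16.67

£16.67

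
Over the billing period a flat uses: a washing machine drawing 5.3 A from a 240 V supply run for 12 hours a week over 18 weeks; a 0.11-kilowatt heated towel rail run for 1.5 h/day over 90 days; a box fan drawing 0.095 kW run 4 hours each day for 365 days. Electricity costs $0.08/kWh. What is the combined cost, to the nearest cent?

$34.26

washing machine: Power = 5.3 A × 240 V = 1272 W = 1.272 kW
washing machine: Runtime = 12 h/week × 18 weeks = 216 h
washing machine: 1.272 kW × 216 h = 274.752 kWh
heated towel rail: Runtime = 1.5 h/day × 90 days = 135 h
heated towel rail: 0.11 kW × 135 h = 14.85 kWh
box fan: Runtime = 4 h/day × 365 days = 1460 h
box fan: 0.095 kW × 1460 h = 138.7 kWh
Total energy = 428.302 kWh
Cost = 428.302 × $0.08 = $34.26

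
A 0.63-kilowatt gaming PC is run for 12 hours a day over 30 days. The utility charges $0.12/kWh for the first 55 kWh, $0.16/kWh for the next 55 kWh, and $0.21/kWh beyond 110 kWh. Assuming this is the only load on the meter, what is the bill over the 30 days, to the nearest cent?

Runtime = 12 h/day × 30 days = 360 h
Energy = 0.63 kW × 360 h = 226.8 kWh
Tier 1 (0–55 kWh): 55 × $0.12 = $6.6
Tier 2 (55–110 kWh): 55 × $0.16 = $8.8
Above 110 kWh: 116.8 × $0.21 = $24.528
Bill = $39.93

$39.93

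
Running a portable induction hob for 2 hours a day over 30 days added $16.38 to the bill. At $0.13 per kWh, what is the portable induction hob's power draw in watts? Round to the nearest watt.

2100 W

Energy = $16.38 ÷ $0.13/kWh = 126 kWh
Runtime = 2 h/day × 30 days = 60 h
Power = 126 kWh ÷ 60 h = 2.1 kW = 2100 W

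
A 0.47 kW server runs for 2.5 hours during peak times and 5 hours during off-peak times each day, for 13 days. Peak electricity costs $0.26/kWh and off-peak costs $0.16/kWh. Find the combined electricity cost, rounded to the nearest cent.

Peak energy = 0.47 kW × 2.5 h × 13 = 15.275 kWh
Off-peak energy = 0.47 kW × 5 h × 13 = 30.55 kWh
Cost = 15.275 × $0.26 + 30.55 × $0.16 = $3.9715 + $4.888 = $8.86

$8.86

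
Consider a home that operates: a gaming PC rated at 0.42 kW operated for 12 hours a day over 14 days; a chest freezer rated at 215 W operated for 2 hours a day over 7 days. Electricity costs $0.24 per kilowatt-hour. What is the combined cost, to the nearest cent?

gaming PC: Runtime = 12 h/day × 14 days = 168 h
gaming PC: 0.42 kW × 168 h = 70.56 kWh
chest freezer: Runtime = 2 h/day × 7 days = 14 h
chest freezer: 0.215 kW × 14 h = 3.01 kWh
Total energy = 73.57 kWh
Cost = 73.57 × $0.24 = $17.66

$17.66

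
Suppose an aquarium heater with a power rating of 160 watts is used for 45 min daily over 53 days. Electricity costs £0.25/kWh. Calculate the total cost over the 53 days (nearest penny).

£1.59

Runtime = 45 min × 53 = 2385 min = 39.75 h
Energy = 0.16 kW × 39.75 h = 6.36 kWh
Cost = 6.36 kWh × £0.25/kWh = £1.59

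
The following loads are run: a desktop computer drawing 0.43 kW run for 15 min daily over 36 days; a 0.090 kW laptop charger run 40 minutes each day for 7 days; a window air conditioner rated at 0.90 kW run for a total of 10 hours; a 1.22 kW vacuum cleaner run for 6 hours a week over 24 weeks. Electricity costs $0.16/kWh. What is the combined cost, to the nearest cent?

$30.24

desktop computer: Runtime = 15 min × 36 = 540 min = 9 h
desktop computer: 0.43 kW × 9 h = 3.87 kWh
laptop charger: Runtime = 40 min × 7 = 280 min = 4.666666… h
laptop charger: 0.09 kW × 4.666666… h = 0.42 kWh
window air conditioner: 0.9 kW × 10 h = 9 kWh
vacuum cleaner: Runtime = 6 h/week × 24 weeks = 144 h
vacuum cleaner: 1.22 kW × 144 h = 175.68 kWh
Total energy = 188.97 kWh
Cost = 188.97 × $0.16 = $30.24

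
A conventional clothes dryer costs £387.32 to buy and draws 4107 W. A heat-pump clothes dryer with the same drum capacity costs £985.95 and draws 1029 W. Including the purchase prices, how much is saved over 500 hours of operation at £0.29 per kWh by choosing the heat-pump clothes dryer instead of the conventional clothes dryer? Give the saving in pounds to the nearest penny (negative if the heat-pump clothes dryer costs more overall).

conventional clothes dryer: £387.32 + (4107/1000) kW × 500 h × £0.29 = £387.32 + £595.515 = £982.835
heat-pump clothes dryer: £985.95 + (1029/1000) kW × 500 h × £0.29 = £985.95 + £149.205 = £1135.155
Saving = £982.835 − £1135.155 = −£152.32

-£152.32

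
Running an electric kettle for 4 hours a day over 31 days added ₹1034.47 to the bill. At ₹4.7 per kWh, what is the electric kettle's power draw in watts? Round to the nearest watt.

Energy = ₹1034.47 ÷ ₹4.7/kWh = 220.1 kWh
Runtime = 4 h/day × 31 days = 124 h
Power = 220.1 kWh ÷ 124 h = 1.775 kW = 1775 W

1775 W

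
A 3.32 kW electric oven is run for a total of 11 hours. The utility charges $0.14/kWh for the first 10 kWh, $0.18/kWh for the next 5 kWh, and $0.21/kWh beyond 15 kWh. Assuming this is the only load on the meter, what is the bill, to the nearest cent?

$6.82

Energy = 3.32 kW × 11 h = 36.52 kWh
Tier 1 (0–10 kWh): 10 × $0.14 = $1.4
Tier 2 (10–15 kWh): 5 × $0.18 = $0.9
Above 15 kWh: 21.52 × $0.21 = $4.5192
Bill = $6.82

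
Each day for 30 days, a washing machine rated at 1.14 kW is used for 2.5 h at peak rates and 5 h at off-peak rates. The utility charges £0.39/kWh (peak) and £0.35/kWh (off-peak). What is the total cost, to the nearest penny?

Peak energy = 1.14 kW × 2.5 h × 30 = 85.5 kWh
Off-peak energy = 1.14 kW × 5 h × 30 = 171 kWh
Cost = 85.5 × £0.39 + 171 × £0.35 = £33.345 + £59.85 = £93.20

£93.20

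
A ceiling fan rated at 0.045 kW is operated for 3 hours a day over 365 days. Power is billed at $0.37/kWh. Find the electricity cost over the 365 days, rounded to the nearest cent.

$18.23

Runtime = 3 h/day × 365 days = 1095 h
Energy = 0.045 kW × 1095 h = 49.275 kWh
Cost = 49.275 kWh × $0.37/kWh = $18.23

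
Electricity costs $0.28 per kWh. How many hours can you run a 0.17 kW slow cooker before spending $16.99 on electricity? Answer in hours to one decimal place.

Energy available = $16.99 ÷ $0.28/kWh = 60.6786 kWh
Hours = 60.6786 kWh ÷ 0.17 kW = 356.9 h

356.9 h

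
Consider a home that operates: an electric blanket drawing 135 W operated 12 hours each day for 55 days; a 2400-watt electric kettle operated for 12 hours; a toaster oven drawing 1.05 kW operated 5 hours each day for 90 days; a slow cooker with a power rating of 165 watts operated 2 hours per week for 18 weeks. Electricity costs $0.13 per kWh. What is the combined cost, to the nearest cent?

$77.52

electric blanket: Runtime = 12 h/day × 55 days = 660 h
electric blanket: 0.135 kW × 660 h = 89.1 kWh
electric kettle: 2.4 kW × 12 h = 28.8 kWh
toaster oven: Runtime = 5 h/day × 90 days = 450 h
toaster oven: 1.05 kW × 450 h = 472.5 kWh
slow cooker: Runtime = 2 h/week × 18 weeks = 36 h
slow cooker: 0.165 kW × 36 h = 5.94 kWh
Total energy = 596.34 kWh
Cost = 596.34 × $0.13 = $77.52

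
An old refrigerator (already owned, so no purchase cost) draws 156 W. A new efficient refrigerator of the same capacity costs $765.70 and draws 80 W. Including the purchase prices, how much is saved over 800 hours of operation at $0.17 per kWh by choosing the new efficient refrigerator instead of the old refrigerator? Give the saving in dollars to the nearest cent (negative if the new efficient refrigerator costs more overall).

-$755.36

old refrigerator: $0.00 + (156/1000) kW × 800 h × $0.17 = $0.00 + $21.216 = $21.216
new efficient refrigerator: $765.70 + (80/1000) kW × 800 h × $0.17 = $765.70 + $10.88 = $776.58
Saving = $21.216 − $776.58 = −$755.364 → -$755.36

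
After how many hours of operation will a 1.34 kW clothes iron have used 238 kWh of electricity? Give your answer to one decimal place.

Hours = 238 kWh ÷ 1.34 kW = 177.6 h

177.6 h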